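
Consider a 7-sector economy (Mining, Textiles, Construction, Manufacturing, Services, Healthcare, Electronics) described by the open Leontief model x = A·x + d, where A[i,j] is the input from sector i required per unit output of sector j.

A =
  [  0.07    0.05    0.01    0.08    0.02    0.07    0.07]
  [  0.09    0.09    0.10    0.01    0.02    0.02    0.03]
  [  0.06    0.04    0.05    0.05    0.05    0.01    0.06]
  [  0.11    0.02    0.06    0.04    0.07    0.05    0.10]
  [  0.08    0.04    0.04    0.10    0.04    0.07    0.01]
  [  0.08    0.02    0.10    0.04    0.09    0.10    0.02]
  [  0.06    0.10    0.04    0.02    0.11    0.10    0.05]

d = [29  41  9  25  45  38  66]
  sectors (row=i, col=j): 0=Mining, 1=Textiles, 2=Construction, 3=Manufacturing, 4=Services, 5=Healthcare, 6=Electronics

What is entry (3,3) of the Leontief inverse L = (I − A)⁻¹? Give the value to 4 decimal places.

Form M = I − A:
  [  0.93   -0.05   -0.01   -0.08   -0.02   -0.07   -0.07]
  [ -0.09    0.91   -0.10   -0.01   -0.02   -0.02   -0.03]
  [ -0.06   -0.04    0.95   -0.05   -0.05   -0.01   -0.06]
  [ -0.11   -0.02   -0.06    0.96   -0.07   -0.05   -0.10]
  [ -0.08   -0.04   -0.04   -0.10    0.96   -0.07   -0.01]
  [ -0.08   -0.02   -0.10   -0.04   -0.09    0.90   -0.02]
  [ -0.06   -0.10   -0.04   -0.02   -0.11   -0.10    0.95]
Leontief inverse L = M⁻¹:
  [  1.1203    0.0822    0.0458    0.1094    0.0576    0.1114    0.1025]
  [  0.1337    1.1225    0.1316    0.0379    0.0472    0.0491    0.0591]
  [  0.1013    0.0686    1.0772    0.0771    0.0792    0.0415    0.0875]
  [  0.1670    0.0595    0.0973    1.0801    0.1136    0.0995    0.1373]
  [  0.1318    0.0680    0.0755    0.1330    1.0747    0.1085    0.0442]
  [  0.1371    0.0524    0.1405    0.0818    0.1309    1.1453    0.0547]
  [  0.1223    0.1409    0.0877    0.0609    0.1525    0.1492    1.0828]
Total output x = L · d:
  x_0 = 1.1203·29 + 0.0822·41 + 0.0458·9 + 0.1094·25 + 0.0576·45 + 0.1114·38 + 0.1025·66 = 52.5966
  x_1 = 0.1337·29 + 1.1225·41 + 0.1316·9 + 0.0379·25 + 0.0472·45 + 0.0491·38 + 0.0591·66 = 59.9252
  x_2 = 0.1013·29 + 0.0686·41 + 1.0772·9 + 0.0771·25 + 0.0792·45 + 0.0415·38 + 0.0875·66 = 28.2861
  x_3 = 0.1670·29 + 0.0595·41 + 0.0973·9 + 1.0801·25 + 0.1136·45 + 0.0995·38 + 0.1373·66 = 53.1131
  x_4 = 0.1318·29 + 0.0680·41 + 0.0755·9 + 0.1330·25 + 1.0747·45 + 0.1085·38 + 0.0442·66 = 66.0166
  x_5 = 0.1371·29 + 0.0524·41 + 0.1405·9 + 0.0818·25 + 0.1309·45 + 1.1453·38 + 0.0547·66 = 62.4594
  x_6 = 0.1223·29 + 0.1409·41 + 0.0877·9 + 0.0609·25 + 0.1525·45 + 0.1492·38 + 1.0828·66 = 95.6314

L[3,3] = 1.0801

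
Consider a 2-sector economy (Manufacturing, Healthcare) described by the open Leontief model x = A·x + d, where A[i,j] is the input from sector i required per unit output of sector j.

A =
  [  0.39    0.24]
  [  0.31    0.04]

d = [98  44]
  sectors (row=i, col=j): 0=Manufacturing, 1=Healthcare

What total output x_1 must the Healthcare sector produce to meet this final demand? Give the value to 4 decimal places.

111.9327

Form M = I − A:
  [  0.61   -0.24]
  [ -0.31    0.96]
Leontief inverse L = M⁻¹:
  [  1.8779    0.4695]
  [  0.6064    1.1933]
Total output x = L · d:
  x_0 = 1.8779·98 + 0.4695·44 = 204.6948
  x_1 = 0.6064·98 + 1.1933·44 = 111.9327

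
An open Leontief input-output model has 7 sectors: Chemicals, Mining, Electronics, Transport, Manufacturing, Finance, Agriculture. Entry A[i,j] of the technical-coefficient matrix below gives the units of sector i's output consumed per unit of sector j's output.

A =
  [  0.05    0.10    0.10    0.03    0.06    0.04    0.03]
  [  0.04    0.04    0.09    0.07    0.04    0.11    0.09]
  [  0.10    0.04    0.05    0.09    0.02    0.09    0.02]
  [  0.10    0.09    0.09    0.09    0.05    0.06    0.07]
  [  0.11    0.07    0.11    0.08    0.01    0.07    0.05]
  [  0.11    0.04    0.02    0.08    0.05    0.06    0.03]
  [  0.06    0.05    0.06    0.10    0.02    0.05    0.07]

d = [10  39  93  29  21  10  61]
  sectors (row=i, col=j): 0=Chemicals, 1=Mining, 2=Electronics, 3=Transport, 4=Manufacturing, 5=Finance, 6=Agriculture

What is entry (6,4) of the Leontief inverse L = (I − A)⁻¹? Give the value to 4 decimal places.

Form M = I − A:
  [  0.95   -0.10   -0.10   -0.03   -0.06   -0.04   -0.03]
  [ -0.04    0.96   -0.09   -0.07   -0.04   -0.11   -0.09]
  [ -0.10   -0.04    0.95   -0.09   -0.02   -0.09   -0.02]
  [ -0.10   -0.09   -0.09    0.91   -0.05   -0.06   -0.07]
  [ -0.11   -0.07   -0.11   -0.08    0.99   -0.07   -0.05]
  [ -0.11   -0.04   -0.02   -0.08   -0.05    0.94   -0.03]
  [ -0.06   -0.05   -0.06   -0.10   -0.02   -0.05    0.93]
Leontief inverse L = M⁻¹:
  [  1.1093    0.1438    0.1548    0.0863    0.0866    0.0944    0.0672]
  [  0.1123    1.0916    0.1485    0.1380    0.0720    0.1679    0.1321]
  [  0.1606    0.0886    1.1039    0.1441    0.0510    0.1389    0.0556]
  [  0.1791    0.1528    0.1642    1.1651    0.0881    0.1286    0.1207]
  [  0.1814    0.1265    0.1747    0.1467    1.0457    0.1315    0.0934]
  [  0.1667    0.0880    0.0749    0.1310    0.0790    1.1061    0.0653]
  [  0.1201    0.0976    0.1146    0.1578    0.0490    0.1002    1.1088]
Total output x = L · d:
  x_0 = 1.1093·10 + 0.1438·39 + 0.1548·93 + 0.0863·29 + 0.0866·21 + 0.0944·10 + 0.0672·61 = 40.4674
  x_1 = 0.1123·10 + 1.0916·39 + 0.1485·93 + 0.1380·29 + 0.0720·21 + 0.1679·10 + 0.1321·61 = 72.7615
  x_2 = 0.1606·10 + 0.0886·39 + 1.1039·93 + 0.1441·29 + 0.0510·21 + 0.1389·10 + 0.0556·61 = 117.7562
  x_3 = 0.1791·10 + 0.1528·39 + 0.1642·93 + 1.1651·29 + 0.0881·21 + 0.1286·10 + 0.1207·61 = 67.3096
  x_4 = 0.1814·10 + 0.1265·39 + 0.1747·93 + 0.1467·29 + 1.0457·21 + 0.1315·10 + 0.0934·61 = 56.2198
  x_5 = 0.1667·10 + 0.0880·39 + 0.0749·93 + 0.1310·29 + 0.0790·21 + 1.1061·10 + 0.0653·61 = 32.5638
  x_6 = 0.1201·10 + 0.0976·39 + 0.1146·93 + 0.1578·29 + 0.0490·21 + 0.1002·10 + 1.1088·61 = 89.9086

L[6,4] = 0.0490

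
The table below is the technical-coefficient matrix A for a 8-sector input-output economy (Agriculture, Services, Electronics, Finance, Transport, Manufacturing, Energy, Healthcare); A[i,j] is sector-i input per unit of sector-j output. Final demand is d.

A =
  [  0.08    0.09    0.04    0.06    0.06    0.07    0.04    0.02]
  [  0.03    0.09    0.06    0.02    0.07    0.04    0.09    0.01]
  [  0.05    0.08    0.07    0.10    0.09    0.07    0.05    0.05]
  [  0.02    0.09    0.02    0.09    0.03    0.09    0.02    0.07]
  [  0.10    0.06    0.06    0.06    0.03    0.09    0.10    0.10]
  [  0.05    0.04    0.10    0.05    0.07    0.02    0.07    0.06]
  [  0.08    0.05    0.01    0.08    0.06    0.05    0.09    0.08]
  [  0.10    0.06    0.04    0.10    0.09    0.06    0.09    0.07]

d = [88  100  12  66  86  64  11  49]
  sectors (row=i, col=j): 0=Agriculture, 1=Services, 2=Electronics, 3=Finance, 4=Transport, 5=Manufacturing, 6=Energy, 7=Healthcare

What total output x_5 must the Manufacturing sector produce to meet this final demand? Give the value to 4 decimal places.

Form M = I − A:
  [  0.92   -0.09   -0.04   -0.06   -0.06   -0.07   -0.04   -0.02]
  [ -0.03    0.91   -0.06   -0.02   -0.07   -0.04   -0.09   -0.01]
  [ -0.05   -0.08    0.93   -0.10   -0.09   -0.07   -0.05   -0.05]
  [ -0.02   -0.09   -0.02    0.91   -0.03   -0.09   -0.02   -0.07]
  [ -0.10   -0.06   -0.06   -0.06    0.97   -0.09   -0.10   -0.10]
  [ -0.05   -0.04   -0.10   -0.05   -0.07    0.98   -0.07   -0.06]
  [ -0.08   -0.05   -0.01   -0.08   -0.06   -0.05    0.91   -0.08]
  [ -0.10   -0.06   -0.04   -0.10   -0.09   -0.06   -0.09    0.93]
Leontief inverse L = M⁻¹:
  [  1.1348    0.1547    0.0861    0.1185    0.1146    0.1243    0.1015    0.0687]
  [  0.0815    1.1469    0.1004    0.0738    0.1203    0.0887    0.1498    0.0566]
  [  0.1183    0.1592    1.1259    0.1768    0.1573    0.1395    0.1261    0.1148]
  [  0.0693    0.1494    0.0635    1.1466    0.0822    0.1396    0.0779    0.1174]
  [  0.1772    0.1432    0.1178    0.1440    1.1061    0.1613    0.1821    0.1675]
  [  0.1108    0.1063    0.1449    0.1178    0.1285    1.0796    0.1345    0.1152]
  [  0.1451    0.1196    0.0553    0.1494    0.1199    0.1115    1.1589    0.1384]
  [  0.1782    0.1458    0.0971    0.1844    0.1626    0.1362    0.1728    1.1409]
Total output x = L · d:
  x_0 = 1.1348·88 + 0.1547·100 + 0.0861·12 + 0.1185·66 + 0.1146·86 + 0.1243·64 + 0.1015·11 + 0.0687·49 = 146.4791
  x_1 = 0.0815·88 + 1.1469·100 + 0.1004·12 + 0.0738·66 + 0.1203·86 + 0.0887·64 + 0.1498·11 + 0.0566·49 = 148.3919
  x_2 = 0.1183·88 + 0.1592·100 + 1.1259·12 + 0.1768·66 + 0.1573·86 + 0.1395·64 + 0.1261·11 + 0.1148·49 = 80.9732
  x_3 = 0.0693·88 + 0.1494·100 + 0.0635·12 + 1.1466·66 + 0.0822·86 + 0.1396·64 + 0.0779·11 + 0.1174·49 = 120.0824
  x_4 = 0.1772·88 + 0.1432·100 + 0.1178·12 + 0.1440·66 + 1.1061·86 + 0.1613·64 + 0.1821·11 + 0.1675·49 = 156.4868
  x_5 = 0.1108·88 + 0.1063·100 + 0.1449·12 + 0.1178·66 + 0.1285·86 + 1.0796·64 + 0.1345·11 + 0.1152·49 = 117.1604
  x_6 = 0.1451·88 + 0.1196·100 + 0.0553·12 + 0.1494·66 + 0.1199·86 + 0.1115·64 + 1.1589·11 + 0.1384·49 = 72.2302
  x_7 = 0.1782·88 + 0.1458·100 + 0.0971·12 + 0.1844·66 + 0.1626·86 + 0.1362·64 + 0.1728·11 + 1.1409·49 = 124.0997

117.1604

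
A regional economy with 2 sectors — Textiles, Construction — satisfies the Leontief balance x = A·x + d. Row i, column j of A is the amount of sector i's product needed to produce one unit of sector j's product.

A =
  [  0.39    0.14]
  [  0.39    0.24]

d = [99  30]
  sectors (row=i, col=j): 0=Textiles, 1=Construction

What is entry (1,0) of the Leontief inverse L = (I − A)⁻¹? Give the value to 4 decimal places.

Form M = I − A:
  [  0.61   -0.14]
  [ -0.39    0.76]
Leontief inverse L = M⁻¹:
  [  1.8582    0.3423]
  [  0.9535    1.4914]
Total output x = L · d:
  x_0 = 1.8582·99 + 0.3423·30 = 194.2298
  x_1 = 0.9535·99 + 1.4914·30 = 139.1443

L[1,0] = 0.9535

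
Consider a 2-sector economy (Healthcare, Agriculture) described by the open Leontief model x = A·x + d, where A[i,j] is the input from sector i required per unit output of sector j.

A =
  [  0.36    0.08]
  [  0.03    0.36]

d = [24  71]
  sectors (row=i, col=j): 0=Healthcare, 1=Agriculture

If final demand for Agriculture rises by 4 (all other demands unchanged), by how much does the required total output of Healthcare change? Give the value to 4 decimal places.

Form M = I − A:
  [  0.64   -0.08]
  [ -0.03    0.64]
Leontief inverse L = M⁻¹:
  [  1.5717    0.1965]
  [  0.0737    1.5717]
Total output x = L · d:
  x_0 = 1.5717·24 + 0.1965·71 = 51.6699
  x_1 = 0.0737·24 + 1.5717·71 = 113.3595
Δx_0 = L[0,1] · Δd_1 = 0.1965 · 4 = 0.7859

0.7859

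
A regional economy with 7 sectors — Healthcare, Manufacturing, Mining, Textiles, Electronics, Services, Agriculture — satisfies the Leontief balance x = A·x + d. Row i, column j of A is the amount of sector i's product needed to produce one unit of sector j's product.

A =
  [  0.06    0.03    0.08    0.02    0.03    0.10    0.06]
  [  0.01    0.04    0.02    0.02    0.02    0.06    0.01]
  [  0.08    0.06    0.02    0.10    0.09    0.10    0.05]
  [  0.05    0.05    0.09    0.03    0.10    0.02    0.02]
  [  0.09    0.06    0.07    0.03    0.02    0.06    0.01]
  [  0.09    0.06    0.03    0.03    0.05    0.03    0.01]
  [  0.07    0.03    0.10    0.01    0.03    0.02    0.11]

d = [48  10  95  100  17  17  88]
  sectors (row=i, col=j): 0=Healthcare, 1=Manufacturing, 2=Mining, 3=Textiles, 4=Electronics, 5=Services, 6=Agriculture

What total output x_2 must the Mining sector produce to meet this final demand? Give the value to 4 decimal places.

Form M = I − A:
  [  0.94   -0.03   -0.08   -0.02   -0.03   -0.10   -0.06]
  [ -0.01    0.96   -0.02   -0.02   -0.02   -0.06   -0.01]
  [ -0.08   -0.06    0.98   -0.10   -0.09   -0.10   -0.05]
  [ -0.05   -0.05   -0.09    0.97   -0.10   -0.02   -0.02]
  [ -0.09   -0.06   -0.07   -0.03    0.98   -0.06   -0.01]
  [ -0.09   -0.06   -0.03   -0.03   -0.05    0.97   -0.01]
  [ -0.07   -0.03   -0.10   -0.01   -0.03   -0.02    0.89]
Leontief inverse L = M⁻¹:
  [  1.1011    0.0584    0.1119    0.0423    0.0590    0.1349    0.0843]
  [  0.0271    1.0533    0.0328    0.0291    0.0326    0.0743    0.0174]
  [  0.1294    0.0961    1.0653    0.1235    0.1259    0.1410    0.0754]
  [  0.0875    0.0778    0.1202    1.0528    0.1268    0.0566    0.0392]
  [  0.1230    0.0846    0.0968    0.0498    1.0456    0.0942    0.0286]
  [  0.1180    0.0809    0.0555    0.0450    0.0698    1.0596    0.0257]
  [  0.1098    0.0564    0.1355    0.0327    0.0581    0.0566    1.1413]
Total output x = L · d:
  x_0 = 1.1011·48 + 0.0584·10 + 0.1119·95 + 0.0423·100 + 0.0590·17 + 0.1349·17 + 0.0843·88 = 79.0103
  x_1 = 0.0271·48 + 1.0533·10 + 0.0328·95 + 0.0291·100 + 0.0326·17 + 0.0743·17 + 0.0174·88 = 21.2036
  x_2 = 0.1294·48 + 0.0961·10 + 1.0653·95 + 0.1235·100 + 0.1259·17 + 0.1410·17 + 0.0754·88 = 131.8989
  x_3 = 0.0875·48 + 0.0778·10 + 0.1202·95 + 1.0528·100 + 0.1268·17 + 0.0566·17 + 0.0392·88 = 128.2530
  x_4 = 0.1230·48 + 0.0846·10 + 0.0968·95 + 0.0498·100 + 1.0456·17 + 0.0942·17 + 0.0286·88 = 42.8260
  x_5 = 0.1180·48 + 0.0809·10 + 0.0555·95 + 0.0450·100 + 0.0698·17 + 1.0596·17 + 0.0257·88 = 37.7037
  x_6 = 0.1098·48 + 0.0564·10 + 0.1355·95 + 0.0327·100 + 0.0581·17 + 0.0566·17 + 1.1413·88 = 124.3574

131.8989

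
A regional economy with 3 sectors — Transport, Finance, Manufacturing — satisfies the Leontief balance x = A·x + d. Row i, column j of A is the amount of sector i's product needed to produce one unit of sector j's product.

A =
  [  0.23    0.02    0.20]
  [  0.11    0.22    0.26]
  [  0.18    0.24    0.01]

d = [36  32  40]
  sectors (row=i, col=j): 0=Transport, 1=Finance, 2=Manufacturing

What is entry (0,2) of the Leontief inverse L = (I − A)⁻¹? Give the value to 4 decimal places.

L[0,2] = 0.3160

Form M = I − A:
  [  0.77   -0.02   -0.20]
  [ -0.11    0.78   -0.26]
  [ -0.18   -0.24    0.99]
Leontief inverse L = M⁻¹:
  [  1.3916    0.1329    0.3160]
  [  0.3053    1.4239    0.4356]
  [  0.3270    0.3694    1.1732]
Total output x = L · d:
  x_0 = 1.3916·36 + 0.1329·32 + 0.3160·40 = 66.9913
  x_1 = 0.3053·36 + 1.4239·32 + 0.4356·40 = 73.9794
  x_2 = 0.3270·36 + 0.3694·32 + 1.1732·40 = 70.5187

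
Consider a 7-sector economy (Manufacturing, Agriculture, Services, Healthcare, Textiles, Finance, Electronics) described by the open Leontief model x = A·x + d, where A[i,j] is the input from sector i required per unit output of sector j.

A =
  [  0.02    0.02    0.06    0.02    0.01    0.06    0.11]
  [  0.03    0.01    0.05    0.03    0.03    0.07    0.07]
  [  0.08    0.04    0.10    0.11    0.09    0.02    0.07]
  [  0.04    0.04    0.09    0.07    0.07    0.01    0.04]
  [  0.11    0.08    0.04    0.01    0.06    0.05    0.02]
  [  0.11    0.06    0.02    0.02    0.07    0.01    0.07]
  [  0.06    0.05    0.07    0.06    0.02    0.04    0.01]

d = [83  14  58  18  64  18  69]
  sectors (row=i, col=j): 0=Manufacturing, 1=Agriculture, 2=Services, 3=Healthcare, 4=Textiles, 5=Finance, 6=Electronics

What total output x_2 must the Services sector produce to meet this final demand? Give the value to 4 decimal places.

98.7121

Form M = I − A:
  [  0.98   -0.02   -0.06   -0.02   -0.01   -0.06   -0.11]
  [ -0.03    0.99   -0.05   -0.03   -0.03   -0.07   -0.07]
  [ -0.08   -0.04    0.90   -0.11   -0.09   -0.02   -0.07]
  [ -0.04   -0.04   -0.09    0.93   -0.07   -0.01   -0.04]
  [ -0.11   -0.08   -0.04   -0.01    0.94   -0.05   -0.02]
  [ -0.11   -0.06   -0.02   -0.02   -0.07    0.99   -0.07]
  [ -0.06   -0.05   -0.07   -0.06   -0.02   -0.04    0.99]
Leontief inverse L = M⁻¹:
  [  1.0513    0.0408    0.0905    0.0453    0.0330    0.0760    0.1340]
  [  0.0614    1.0309    0.0782    0.0523    0.0533    0.0852    0.0945]
  [  0.1300    0.0748    1.1549    0.1516    0.1317    0.0493    0.1137]
  [  0.0766    0.0649    0.1295    1.1007    0.1011    0.0309    0.0710]
  [  0.1440    0.1022    0.0728    0.0319    1.0848    0.0748    0.0569]
  [  0.1412    0.0819    0.0531    0.0418    0.0915    1.0347    0.1019]
  [  0.0893    0.0691    0.1026    0.0851    0.0457    0.0576    1.0406]
Total output x = L · d:
  x_0 = 1.0513·83 + 0.0408·14 + 0.0905·58 + 0.0453·18 + 0.0330·64 + 0.0760·18 + 0.1340·69 = 106.6150
  x_1 = 0.0614·83 + 1.0309·14 + 0.0782·58 + 0.0523·18 + 0.0533·64 + 0.0852·18 + 0.0945·69 = 36.4692
  x_2 = 0.1300·83 + 0.0748·14 + 1.1549·58 + 0.1516·18 + 0.1317·64 + 0.0493·18 + 0.1137·69 = 98.7121
  x_3 = 0.0766·83 + 0.0649·14 + 0.1295·58 + 1.1007·18 + 0.1011·64 + 0.0309·18 + 0.0710·69 = 46.5116
  x_4 = 0.1440·83 + 0.1022·14 + 0.0728·58 + 0.0319·18 + 1.0848·64 + 0.0748·18 + 0.0569·69 = 92.8746
  x_5 = 0.1412·83 + 0.0819·14 + 0.0531·58 + 0.0418·18 + 0.0915·64 + 1.0347·18 + 0.1019·69 = 48.2173
  x_6 = 0.0893·83 + 0.0691·14 + 0.1026·58 + 0.0851·18 + 0.0457·64 + 0.0576·18 + 1.0406·69 = 91.6233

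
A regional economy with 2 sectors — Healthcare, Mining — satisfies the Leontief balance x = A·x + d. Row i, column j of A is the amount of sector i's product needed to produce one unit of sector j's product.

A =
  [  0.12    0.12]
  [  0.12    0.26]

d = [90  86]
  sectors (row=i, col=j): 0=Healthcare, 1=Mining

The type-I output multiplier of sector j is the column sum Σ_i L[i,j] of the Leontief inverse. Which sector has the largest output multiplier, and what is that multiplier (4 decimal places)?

Form M = I − A:
  [  0.88   -0.12]
  [ -0.12    0.74]
Leontief inverse L = M⁻¹:
  [  1.1621    0.1884]
  [  0.1884    1.3819]
Total output x = L · d:
  x_0 = 1.1621·90 + 0.1884·86 = 120.7915
  x_1 = 0.1884·90 + 1.3819·86 = 135.8040
Output multipliers (column sums of L):
  Healthcare: 1.3505
  Mining: 1.5704

Mining (1.5704)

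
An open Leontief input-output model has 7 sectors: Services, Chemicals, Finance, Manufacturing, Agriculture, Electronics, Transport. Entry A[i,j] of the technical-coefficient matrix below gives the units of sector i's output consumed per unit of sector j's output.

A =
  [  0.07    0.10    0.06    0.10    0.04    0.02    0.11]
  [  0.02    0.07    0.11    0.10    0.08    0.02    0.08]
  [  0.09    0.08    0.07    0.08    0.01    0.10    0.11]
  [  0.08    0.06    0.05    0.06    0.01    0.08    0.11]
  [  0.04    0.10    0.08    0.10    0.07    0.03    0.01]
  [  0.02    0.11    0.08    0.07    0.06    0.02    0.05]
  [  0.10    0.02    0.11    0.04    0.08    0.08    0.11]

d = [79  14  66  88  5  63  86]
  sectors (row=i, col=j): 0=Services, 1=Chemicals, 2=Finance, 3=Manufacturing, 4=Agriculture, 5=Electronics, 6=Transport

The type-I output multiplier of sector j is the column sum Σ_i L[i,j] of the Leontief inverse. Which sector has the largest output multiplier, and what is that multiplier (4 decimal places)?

Transport (2.1570)

Form M = I − A:
  [  0.93   -0.10   -0.06   -0.10   -0.04   -0.02   -0.11]
  [ -0.02    0.93   -0.11   -0.10   -0.08   -0.02   -0.08]
  [ -0.09   -0.08    0.93   -0.08   -0.01   -0.10   -0.11]
  [ -0.08   -0.06   -0.05    0.94   -0.01   -0.08   -0.11]
  [ -0.04   -0.10   -0.08   -0.10    0.93   -0.03   -0.01]
  [ -0.02   -0.11   -0.08   -0.07   -0.06    0.98   -0.05]
  [ -0.10   -0.02   -0.11   -0.04   -0.08   -0.08    0.89]
Leontief inverse L = M⁻¹:
  [  1.1342    0.1678    0.1399    0.1738    0.0885    0.0740    0.1992]
  [  0.0814    1.1366    0.1851    0.1710    0.1238    0.0747    0.1618]
  [  0.1569    0.1560    1.1554    0.1586    0.0620    0.1559    0.2053]
  [  0.1367    0.1227    0.1218    1.1251    0.0543    0.1267    0.1898]
  [  0.0898    0.1625    0.1452    0.1660    1.1082    0.0740    0.0808]
  [  0.0690    0.1675    0.1455    0.1323    0.0992    1.0636    0.1188]
  [  0.1691    0.0988    0.1943    0.1204    0.1314    0.1372    1.2014]
Total output x = L · d:
  x_0 = 1.1342·79 + 0.1678·14 + 0.1399·66 + 0.1738·88 + 0.0885·5 + 0.0740·63 + 0.1992·86 = 138.7119
  x_1 = 0.0814·79 + 1.1366·14 + 0.1851·66 + 0.1710·88 + 0.1238·5 + 0.0747·63 + 0.1618·86 = 68.8447
  x_2 = 0.1569·79 + 0.1560·14 + 1.1554·66 + 0.1586·88 + 0.0620·5 + 0.1559·63 + 0.2053·86 = 132.5716
  x_3 = 0.1367·79 + 0.1227·14 + 0.1218·66 + 1.1251·88 + 0.0543·5 + 0.1267·63 + 0.1898·86 = 144.1382
  x_4 = 0.0898·79 + 0.1625·14 + 0.1452·66 + 0.1660·88 + 1.1082·5 + 0.0740·63 + 0.0808·86 = 50.7130
  x_5 = 0.0690·79 + 0.1675·14 + 0.1455·66 + 0.1323·88 + 0.0992·5 + 1.0636·63 + 0.1188·86 = 106.7595
  x_6 = 0.1691·79 + 0.0988·14 + 0.1943·66 + 0.1204·88 + 0.1314·5 + 0.1372·63 + 1.2014·86 = 150.7801
Output multipliers (column sums of L):
  Services: 1.8370
  Chemicals: 2.0119
  Finance: 2.0871
  Manufacturing: 2.0471
  Agriculture: 1.6674
  Electronics: 1.7062
  Transport: 2.1570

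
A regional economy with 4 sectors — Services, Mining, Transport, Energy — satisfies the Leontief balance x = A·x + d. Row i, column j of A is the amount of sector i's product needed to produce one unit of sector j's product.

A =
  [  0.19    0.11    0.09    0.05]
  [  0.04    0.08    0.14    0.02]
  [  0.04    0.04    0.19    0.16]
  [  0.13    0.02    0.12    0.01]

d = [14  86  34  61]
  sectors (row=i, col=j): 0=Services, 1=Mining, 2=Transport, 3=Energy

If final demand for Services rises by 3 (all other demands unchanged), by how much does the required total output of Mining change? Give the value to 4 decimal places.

Form M = I − A:
  [  0.81   -0.11   -0.09   -0.05]
  [ -0.04    0.92   -0.14   -0.02]
  [ -0.04   -0.04    0.81   -0.16]
  [ -0.13   -0.02   -0.12    0.99]
Leontief inverse L = M⁻¹:
  [  1.2671    0.1616    0.1831    0.0968]
  [  0.0745    1.1062    0.2083    0.0598]
  [  0.1019    0.0730    1.2904    0.2152]
  [  0.1802    0.0524    0.1847    1.0501]
Total output x = L · d:
  x_0 = 1.2671·14 + 0.1616·86 + 0.1831·34 + 0.0968·61 = 43.7667
  x_1 = 0.0745·14 + 1.1062·86 + 0.2083·34 + 0.0598·61 = 106.9084
  x_2 = 0.1019·14 + 0.0730·86 + 1.2904·34 + 0.2152·61 = 64.6981
  x_3 = 0.1802·14 + 0.0524·86 + 0.1847·34 + 1.0501·61 = 77.3653
Δx_1 = L[1,0] · Δd_0 = 0.0745 · 3 = 0.2235

0.2235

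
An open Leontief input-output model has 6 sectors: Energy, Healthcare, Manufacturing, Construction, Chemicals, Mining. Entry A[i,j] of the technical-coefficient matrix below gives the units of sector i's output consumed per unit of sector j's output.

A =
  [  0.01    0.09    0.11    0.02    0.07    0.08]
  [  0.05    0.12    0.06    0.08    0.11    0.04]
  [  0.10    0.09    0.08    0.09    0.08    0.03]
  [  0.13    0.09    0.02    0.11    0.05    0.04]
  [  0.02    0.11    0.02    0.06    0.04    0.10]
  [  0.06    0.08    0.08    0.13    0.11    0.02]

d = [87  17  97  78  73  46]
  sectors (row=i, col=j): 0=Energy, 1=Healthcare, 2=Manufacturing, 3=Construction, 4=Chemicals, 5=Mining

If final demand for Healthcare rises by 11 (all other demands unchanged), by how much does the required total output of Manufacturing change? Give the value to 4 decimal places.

1.8799

Form M = I − A:
  [  0.99   -0.09   -0.11   -0.02   -0.07   -0.08]
  [ -0.05    0.88   -0.06   -0.08   -0.11   -0.04]
  [ -0.10   -0.09    0.92   -0.09   -0.08   -0.03]
  [ -0.13   -0.09   -0.02    0.89   -0.05   -0.04]
  [ -0.02   -0.11   -0.02   -0.06    0.96   -0.10]
  [ -0.06   -0.08   -0.08   -0.13   -0.11    0.98]
Leontief inverse L = M⁻¹:
  [  1.0528    0.1568    0.1503    0.0778    0.1242    0.1128]
  [  0.0986    1.2008    0.1042    0.1444    0.1706    0.0836]
  [  0.1502    0.1709    1.1289    0.1533    0.1411    0.0744]
  [  0.1756    0.1651    0.0666    1.1683    0.1075    0.0818]
  [  0.0593    0.1717    0.0558    0.1149    1.0911    0.1296]
  [  0.1147    0.1628    0.1250    0.1969    0.1698    1.0656]
Total output x = L · d:
  x_0 = 1.0528·87 + 0.1568·17 + 0.1503·97 + 0.0778·78 + 0.1242·73 + 0.1128·46 = 129.1600
  x_1 = 0.0986·87 + 1.2008·17 + 0.1042·97 + 0.1444·78 + 0.1706·73 + 0.0836·46 = 66.6622
  x_2 = 0.1502·87 + 0.1709·17 + 1.1289·97 + 0.1533·78 + 0.1411·73 + 0.0744·46 = 151.1581
  x_3 = 0.1756·87 + 0.1651·17 + 0.0666·97 + 1.1683·78 + 0.1075·73 + 0.0818·46 = 127.2836
  x_4 = 0.0593·87 + 0.1717·17 + 0.0558·97 + 0.1149·78 + 1.0911·73 + 0.1296·46 = 108.0629
  x_5 = 0.1147·87 + 0.1628·17 + 0.1250·97 + 0.1969·78 + 0.1698·73 + 1.0656·46 = 101.6418
Δx_2 = L[2,1] · Δd_1 = 0.1709 · 11 = 1.8799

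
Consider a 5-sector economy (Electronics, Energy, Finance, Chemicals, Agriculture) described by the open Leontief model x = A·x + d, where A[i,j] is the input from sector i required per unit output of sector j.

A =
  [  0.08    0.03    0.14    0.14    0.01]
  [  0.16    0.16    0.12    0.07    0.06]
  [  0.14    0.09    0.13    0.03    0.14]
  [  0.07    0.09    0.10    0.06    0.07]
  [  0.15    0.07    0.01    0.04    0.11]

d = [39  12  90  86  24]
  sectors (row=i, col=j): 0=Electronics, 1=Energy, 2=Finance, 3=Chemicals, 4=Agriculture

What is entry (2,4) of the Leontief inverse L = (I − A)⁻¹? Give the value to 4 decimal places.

Form M = I − A:
  [  0.92   -0.03   -0.14   -0.14   -0.01]
  [ -0.16    0.84   -0.12   -0.07   -0.06]
  [ -0.14   -0.09    0.87   -0.03   -0.14]
  [ -0.07   -0.09   -0.10    0.94   -0.07]
  [ -0.15   -0.07   -0.01   -0.04    0.89]
Leontief inverse L = M⁻¹:
  [  1.1624    0.0914    0.2223    0.1900    0.0691]
  [  0.2880    1.2537    0.2380    0.1497    0.1370]
  [  0.2591    0.1695    1.2284    0.0996    0.2154]
  [  0.1587    0.1540    0.1758    1.1100    0.1271]
  [  0.2286    0.1228    0.0779    0.0948    1.1542]
Total output x = L · d:
  x_0 = 1.1624·39 + 0.0914·12 + 0.2223·90 + 0.1900·86 + 0.0691·24 = 84.4354
  x_1 = 0.2880·39 + 1.2537·12 + 0.2380·90 + 0.1497·86 + 0.1370·24 = 63.8601
  x_2 = 0.2591·39 + 0.1695·12 + 1.2284·90 + 0.0996·86 + 0.2154·24 = 136.4308
  x_3 = 0.1587·39 + 0.1540·12 + 0.1758·90 + 1.1100·86 + 0.1271·24 = 122.3709
  x_4 = 0.2286·39 + 0.1228·12 + 0.0779·90 + 0.0948·86 + 1.1542·24 = 53.2524

L[2,4] = 0.2154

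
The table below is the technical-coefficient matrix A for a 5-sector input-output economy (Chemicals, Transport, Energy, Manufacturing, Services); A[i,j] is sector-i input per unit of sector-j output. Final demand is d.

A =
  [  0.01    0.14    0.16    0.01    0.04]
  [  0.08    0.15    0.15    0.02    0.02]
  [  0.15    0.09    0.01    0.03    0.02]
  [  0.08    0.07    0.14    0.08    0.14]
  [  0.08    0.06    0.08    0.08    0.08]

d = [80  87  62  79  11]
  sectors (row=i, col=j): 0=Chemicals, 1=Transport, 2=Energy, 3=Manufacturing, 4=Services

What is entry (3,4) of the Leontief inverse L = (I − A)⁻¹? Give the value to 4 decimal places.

Form M = I − A:
  [  0.99   -0.14   -0.16   -0.01   -0.04]
  [ -0.08    0.85   -0.15   -0.02   -0.02]
  [ -0.15   -0.09    0.99   -0.03   -0.02]
  [ -0.08   -0.07   -0.14    0.92   -0.14]
  [ -0.08   -0.06   -0.08   -0.08    0.92]
Leontief inverse L = M⁻¹:
  [  1.0659    0.2045    0.2121    0.0281    0.0597]
  [  0.1389    1.2287    0.2177    0.0391    0.0434]
  [  0.1813    0.1498    1.0716    0.0437    0.0411]
  [  0.1507    0.1530    0.2201    1.1151    0.1844]
  [  0.1306    0.1242    0.1450    0.1058    1.1146]
Total output x = L · d:
  x_0 = 1.0659·80 + 0.2045·87 + 0.2121·62 + 0.0281·79 + 0.0597·11 = 119.0892
  x_1 = 0.1389·80 + 1.2287·87 + 0.2177·62 + 0.0391·79 + 0.0434·11 = 135.0714
  x_2 = 0.1813·80 + 0.1498·87 + 1.0716·62 + 0.0437·79 + 0.0411·11 = 97.8901
  x_3 = 0.1507·80 + 0.1530·87 + 0.2201·62 + 1.1151·79 + 0.1844·11 = 129.1386
  x_4 = 0.1306·80 + 0.1242·87 + 0.1450·62 + 0.1058·79 + 1.1146·11 = 50.8627

L[3,4] = 0.1844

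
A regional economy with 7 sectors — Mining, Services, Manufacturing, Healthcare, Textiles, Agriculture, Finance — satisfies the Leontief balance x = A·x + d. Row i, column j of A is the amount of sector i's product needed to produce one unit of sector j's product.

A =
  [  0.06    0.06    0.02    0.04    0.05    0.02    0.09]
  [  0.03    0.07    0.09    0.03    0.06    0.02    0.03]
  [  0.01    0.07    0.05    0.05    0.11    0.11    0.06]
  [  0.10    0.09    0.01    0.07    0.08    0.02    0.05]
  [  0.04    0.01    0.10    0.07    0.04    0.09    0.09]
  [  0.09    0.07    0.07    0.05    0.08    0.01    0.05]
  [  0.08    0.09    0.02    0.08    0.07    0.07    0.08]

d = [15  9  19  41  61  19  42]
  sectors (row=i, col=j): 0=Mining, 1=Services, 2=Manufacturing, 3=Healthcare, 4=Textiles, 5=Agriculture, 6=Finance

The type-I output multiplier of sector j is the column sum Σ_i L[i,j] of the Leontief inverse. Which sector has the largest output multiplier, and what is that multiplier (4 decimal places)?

Form M = I − A:
  [  0.94   -0.06   -0.02   -0.04   -0.05   -0.02   -0.09]
  [ -0.03    0.93   -0.09   -0.03   -0.06   -0.02   -0.03]
  [ -0.01   -0.07    0.95   -0.05   -0.11   -0.11   -0.06]
  [ -0.10   -0.09   -0.01    0.93   -0.08   -0.02   -0.05]
  [ -0.04   -0.01   -0.10   -0.07    0.96   -0.09   -0.09]
  [ -0.09   -0.07   -0.07   -0.05   -0.08    0.99   -0.05]
  [ -0.08   -0.09   -0.02   -0.08   -0.07   -0.07    0.92]
Leontief inverse L = M⁻¹:
  [  1.0946    0.0984    0.0487    0.0732    0.0882    0.0481    0.1287]
  [  0.0579    1.1054    0.1224    0.0607    0.1003    0.0521    0.0656]
  [  0.0564    0.1192    1.0968    0.0952    0.1645    0.1501    0.1104]
  [  0.1411    0.1344    0.0463    1.1086    0.1247    0.0513    0.0965]
  [  0.0867    0.0621    0.1369    0.1146    1.0963    0.1301    0.1400]
  [  0.1283    0.1146    0.1072    0.0893    0.1280    1.0473    0.0976]
  [  0.1307    0.1444    0.0626    0.1263    0.1251    0.1066    1.1334]
Total output x = L · d:
  x_0 = 1.0946·15 + 0.0984·9 + 0.0487·19 + 0.0732·41 + 0.0882·61 + 0.0481·19 + 0.1287·42 = 32.9293
  x_1 = 0.0579·15 + 1.1054·9 + 0.1224·19 + 0.0607·41 + 0.1003·61 + 0.0521·19 + 0.0656·42 = 25.4970
  x_2 = 0.0564·15 + 0.1192·9 + 1.0968·19 + 0.0952·41 + 0.1645·61 + 0.1501·19 + 0.1104·42 = 44.1840
  x_3 = 0.1411·15 + 0.1344·9 + 0.0463·19 + 1.1086·41 + 0.1247·61 + 0.0513·19 + 0.0965·42 = 62.2945
  x_4 = 0.0867·15 + 0.0621·9 + 0.1369·19 + 0.1146·41 + 1.0963·61 + 0.1301·19 + 0.1400·42 = 84.3874
  x_5 = 0.1283·15 + 0.1146·9 + 0.1072·19 + 0.0893·41 + 0.1280·61 + 1.0473·19 + 0.0976·42 = 40.4559
  x_6 = 0.1307·15 + 0.1444·9 + 0.0626·19 + 0.1263·41 + 0.1251·61 + 0.1066·19 + 1.1334·42 = 66.8863
Output multipliers (column sums of L):
  Mining: 1.6956
  Services: 1.7786
  Manufacturing: 1.6209
  Healthcare: 1.6679
  Textiles: 1.8272
  Agriculture: 1.5855
  Finance: 1.7721

Textiles (1.8272)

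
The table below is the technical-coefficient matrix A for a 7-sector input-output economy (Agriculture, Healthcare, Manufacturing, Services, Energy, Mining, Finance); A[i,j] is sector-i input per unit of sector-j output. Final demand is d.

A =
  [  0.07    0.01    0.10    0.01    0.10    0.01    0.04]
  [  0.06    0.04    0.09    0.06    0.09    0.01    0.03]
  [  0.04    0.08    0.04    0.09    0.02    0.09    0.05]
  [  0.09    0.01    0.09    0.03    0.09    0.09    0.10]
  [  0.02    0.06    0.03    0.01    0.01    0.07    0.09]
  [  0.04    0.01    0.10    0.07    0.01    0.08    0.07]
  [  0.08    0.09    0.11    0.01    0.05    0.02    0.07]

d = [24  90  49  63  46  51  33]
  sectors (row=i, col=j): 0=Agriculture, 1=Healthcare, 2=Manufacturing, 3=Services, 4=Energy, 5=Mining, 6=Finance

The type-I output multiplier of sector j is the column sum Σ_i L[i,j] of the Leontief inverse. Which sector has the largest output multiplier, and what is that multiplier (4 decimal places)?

Form M = I − A:
  [  0.93   -0.01   -0.10   -0.01   -0.10   -0.01   -0.04]
  [ -0.06    0.96   -0.09   -0.06   -0.09   -0.01   -0.03]
  [ -0.04   -0.08    0.96   -0.09   -0.02   -0.09   -0.05]
  [ -0.09   -0.01   -0.09    0.97   -0.09   -0.09   -0.10]
  [ -0.02   -0.06   -0.03   -0.01    0.99   -0.07   -0.09]
  [ -0.04   -0.01   -0.10   -0.07   -0.01    0.92   -0.07]
  [ -0.08   -0.09   -0.11   -0.01   -0.05   -0.02    0.93]
Leontief inverse L = M⁻¹:
  [  1.0975    0.0383    0.1374    0.0314    0.1241    0.0399    0.0742]
  [  0.0935    1.0693    0.1344    0.0848    0.1211    0.0448    0.0699]
  [  0.0805    0.1072    1.0972    0.1200    0.0570    0.1275    0.0939]
  [  0.1341    0.0488    0.1535    1.0621    0.1267    0.1338    0.1521]
  [  0.0479    0.0835    0.0713    0.0308    1.0337    0.0927    0.1189]
  [  0.0772    0.0391    0.1516    0.0995    0.0404    1.1183    0.1115]
  [  0.1187    0.1253    0.1633    0.0403    0.0869    0.0533    1.1100]
Total output x = L · d:
  x_0 = 1.0975·24 + 0.0383·90 + 0.1374·49 + 0.0314·63 + 0.1241·46 + 0.0399·51 + 0.0742·33 = 48.6910
  x_1 = 0.0935·24 + 1.0693·90 + 0.1344·49 + 0.0848·63 + 0.1211·46 + 0.0448·51 + 0.0699·33 = 120.5727
  x_2 = 0.0805·24 + 0.1072·90 + 1.0972·49 + 0.1200·63 + 0.0570·46 + 0.1275·51 + 0.0939·33 = 85.1277
  x_3 = 0.1341·24 + 0.0488·90 + 0.1535·49 + 1.0621·63 + 0.1267·46 + 0.1338·51 + 0.1521·33 = 99.7173
  x_4 = 0.0479·24 + 0.0835·90 + 0.0713·49 + 0.0308·63 + 1.0337·46 + 0.0927·51 + 0.1189·33 = 70.2986
  x_5 = 0.0772·24 + 0.0391·90 + 0.1516·49 + 0.0995·63 + 0.0404·46 + 1.1183·51 + 0.1115·33 = 81.6419
  x_6 = 0.1187·24 + 0.1253·90 + 0.1633·49 + 0.0403·63 + 0.0869·46 + 0.0533·51 + 1.1100·33 = 68.0170
Output multipliers (column sums of L):
  Agriculture: 1.6494
  Healthcare: 1.5116
  Manufacturing: 1.9086
  Services: 1.4690
  Energy: 1.5899
  Mining: 1.6103
  Finance: 1.7306

Manufacturing (1.9086)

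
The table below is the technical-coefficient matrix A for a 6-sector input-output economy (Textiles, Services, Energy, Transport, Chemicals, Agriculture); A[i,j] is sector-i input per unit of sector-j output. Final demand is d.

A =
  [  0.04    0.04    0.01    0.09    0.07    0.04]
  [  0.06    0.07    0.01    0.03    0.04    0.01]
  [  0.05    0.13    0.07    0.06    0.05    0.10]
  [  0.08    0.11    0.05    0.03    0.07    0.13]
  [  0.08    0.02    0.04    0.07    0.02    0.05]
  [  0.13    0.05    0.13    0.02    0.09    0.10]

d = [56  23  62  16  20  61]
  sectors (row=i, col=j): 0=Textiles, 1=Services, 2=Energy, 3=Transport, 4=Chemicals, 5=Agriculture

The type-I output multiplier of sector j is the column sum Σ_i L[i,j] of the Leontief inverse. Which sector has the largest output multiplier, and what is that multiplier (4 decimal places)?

Form M = I − A:
  [  0.96   -0.04   -0.01   -0.09   -0.07   -0.04]
  [ -0.06    0.93   -0.01   -0.03   -0.04   -0.01]
  [ -0.05   -0.13    0.93   -0.06   -0.05   -0.10]
  [ -0.08   -0.11   -0.05    0.97   -0.07   -0.13]
  [ -0.08   -0.02   -0.04   -0.07    0.98   -0.05]
  [ -0.13   -0.05   -0.13   -0.02   -0.09    0.90]
Leontief inverse L = M⁻¹:
  [  1.0751    0.0702    0.0328    0.1124    0.0961    0.0738]
  [  0.0818    1.0902    0.0216    0.0474    0.0574    0.0282]
  [  0.1045    0.1804    1.1080    0.0935    0.0917    0.1484]
  [  0.1369    0.1566    0.0902    1.0659    0.1133    0.1781]
  [  0.1131    0.0519    0.0637    0.0934    1.0483    0.0844]
  [  0.1893    0.1054    0.1744    0.0654    0.1377    1.1572]
Total output x = L · d:
  x_0 = 1.0751·56 + 0.0702·23 + 0.0328·62 + 0.1124·16 + 0.0961·20 + 0.0738·61 = 72.0775
  x_1 = 0.0818·56 + 1.0902·23 + 0.0216·62 + 0.0474·16 + 0.0574·20 + 0.0282·61 = 34.6156
  x_2 = 0.1045·56 + 0.1804·23 + 1.1080·62 + 0.0935·16 + 0.0917·20 + 0.1484·61 = 91.0786
  x_3 = 0.1369·56 + 0.1566·23 + 0.0902·62 + 1.0659·16 + 0.1133·20 + 0.1781·61 = 47.0442
  x_4 = 0.1131·56 + 0.0519·23 + 0.0637·62 + 0.0934·16 + 1.0483·20 + 0.0844·61 = 39.0876
  x_5 = 0.1893·56 + 0.1054·23 + 0.1744·62 + 0.0654·16 + 0.1377·20 + 1.1572·61 = 98.2220
Output multipliers (column sums of L):
  Textiles: 1.7007
  Services: 1.6546
  Energy: 1.4907
  Transport: 1.4780
  Chemicals: 1.5444
  Agriculture: 1.6700

Textiles (1.7007)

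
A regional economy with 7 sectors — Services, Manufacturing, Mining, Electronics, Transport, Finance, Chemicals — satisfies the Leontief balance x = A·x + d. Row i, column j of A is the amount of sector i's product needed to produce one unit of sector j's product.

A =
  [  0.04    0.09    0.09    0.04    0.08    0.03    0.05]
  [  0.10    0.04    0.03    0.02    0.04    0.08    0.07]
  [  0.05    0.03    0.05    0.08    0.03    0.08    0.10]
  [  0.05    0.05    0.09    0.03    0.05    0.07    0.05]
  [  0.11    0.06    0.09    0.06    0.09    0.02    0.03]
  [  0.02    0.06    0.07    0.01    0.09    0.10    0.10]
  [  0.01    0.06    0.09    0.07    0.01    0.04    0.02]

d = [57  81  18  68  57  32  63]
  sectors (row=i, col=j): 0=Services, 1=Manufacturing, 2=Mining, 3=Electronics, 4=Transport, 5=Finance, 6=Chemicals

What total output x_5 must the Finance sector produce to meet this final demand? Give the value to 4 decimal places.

Form M = I − A:
  [  0.96   -0.09   -0.09   -0.04   -0.08   -0.03   -0.05]
  [ -0.10    0.96   -0.03   -0.02   -0.04   -0.08   -0.07]
  [ -0.05   -0.03    0.95   -0.08   -0.03   -0.08   -0.10]
  [ -0.05   -0.05   -0.09    0.97   -0.05   -0.07   -0.05]
  [ -0.11   -0.06   -0.09   -0.06    0.91   -0.02   -0.03]
  [ -0.02   -0.06   -0.07   -0.01   -0.09    0.90   -0.10]
  [ -0.01   -0.06   -0.09   -0.07   -0.01   -0.04    0.98]
Leontief inverse L = M⁻¹:
  [  1.0819    0.1273    0.1387    0.0734    0.1175    0.0722    0.0932]
  [  0.1312    1.0778    0.0772    0.0478    0.0769    0.1173    0.1083]
  [  0.0820    0.0686    1.1019    0.1113    0.0664    0.1232    0.1418]
  [  0.0844    0.0855    0.1362    1.0605    0.0859    0.1110    0.0924]
  [  0.1556    0.1039    0.1466    0.0970    1.1344    0.0636    0.0765]
  [  0.0597    0.1008    0.1238    0.0452    0.1312    1.1460    0.1461]
  [  0.0367    0.0849    0.1236    0.0925    0.0351    0.0746    1.0544]
Total output x = L · d:
  x_0 = 1.0819·57 + 0.1273·81 + 0.1387·18 + 0.0734·68 + 0.1175·57 + 0.0722·32 + 0.0932·63 = 94.3408
  x_1 = 0.1312·57 + 1.0778·81 + 0.0772·18 + 0.0478·68 + 0.0769·57 + 0.1173·32 + 0.1083·63 = 114.3693
  x_2 = 0.0820·57 + 0.0686·81 + 1.1019·18 + 0.1113·68 + 0.0664·57 + 0.1232·32 + 0.1418·63 = 54.2971
  x_3 = 0.0844·57 + 0.0855·81 + 0.1362·18 + 1.0605·68 + 0.0859·57 + 0.1110·32 + 0.0924·63 = 100.5718
  x_4 = 0.1556·57 + 0.1039·81 + 0.1466·18 + 0.0970·68 + 1.1344·57 + 0.0636·32 + 0.0765·63 = 98.0373
  x_5 = 0.0597·57 + 0.1008·81 + 0.1238·18 + 0.0452·68 + 0.1312·57 + 1.1460·32 + 0.1461·63 = 70.2307
  x_6 = 0.0367·57 + 0.0849·81 + 0.1236·18 + 0.0925·68 + 0.0351·57 + 0.0746·32 + 1.0544·63 = 88.2877

70.2307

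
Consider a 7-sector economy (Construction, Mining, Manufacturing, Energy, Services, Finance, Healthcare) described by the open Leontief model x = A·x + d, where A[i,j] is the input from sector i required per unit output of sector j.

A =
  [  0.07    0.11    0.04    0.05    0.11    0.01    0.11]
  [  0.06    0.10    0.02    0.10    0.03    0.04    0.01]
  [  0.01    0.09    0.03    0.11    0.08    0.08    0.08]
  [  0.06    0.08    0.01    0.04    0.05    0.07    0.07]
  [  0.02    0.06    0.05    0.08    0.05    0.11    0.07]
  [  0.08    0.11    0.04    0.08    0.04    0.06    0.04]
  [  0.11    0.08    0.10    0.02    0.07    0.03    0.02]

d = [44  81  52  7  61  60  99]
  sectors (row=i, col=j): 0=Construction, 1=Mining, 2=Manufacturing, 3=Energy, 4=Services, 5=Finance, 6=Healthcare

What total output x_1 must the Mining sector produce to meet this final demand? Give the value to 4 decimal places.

113.7718

Form M = I − A:
  [  0.93   -0.11   -0.04   -0.05   -0.11   -0.01   -0.11]
  [ -0.06    0.90   -0.02   -0.10   -0.03   -0.04   -0.01]
  [ -0.01   -0.09    0.97   -0.11   -0.08   -0.08   -0.08]
  [ -0.06   -0.08   -0.01    0.96   -0.05   -0.07   -0.07]
  [ -0.02   -0.06   -0.05   -0.08    0.95   -0.11   -0.07]
  [ -0.08   -0.11   -0.04   -0.08   -0.04    0.94   -0.04]
  [ -0.11   -0.08   -0.10   -0.02   -0.07   -0.03    0.98]
Leontief inverse L = M⁻¹:
  [  1.1221    0.1864    0.0781    0.1084    0.1620    0.0585    0.1559]
  [  0.0972    1.1569    0.0402    0.1426    0.0650    0.0733    0.0438]
  [  0.0608    0.1633    1.0627    0.1656    0.1248    0.1288    0.1212]
  [  0.1027    0.1407    0.0379    1.0843    0.0887    0.1048    0.1041]
  [  0.0675    0.1295    0.0808    0.1325    1.0929    0.1543    0.1093]
  [  0.1275    0.1820    0.0687    0.1341    0.0858    1.1014    0.0824]
  [  0.1509    0.1497    0.1291    0.0764    0.1187    0.0726    1.0663]
Total output x = L · d:
  x_0 = 1.1221·44 + 0.1864·81 + 0.0781·52 + 0.1084·7 + 0.1620·61 + 0.0585·60 + 0.1559·99 = 98.1245
  x_1 = 0.0972·44 + 1.1569·81 + 0.0402·52 + 0.1426·7 + 0.0650·61 + 0.0733·60 + 0.0438·99 = 113.7718
  x_2 = 0.0608·44 + 0.1633·81 + 1.0627·52 + 0.1656·7 + 0.1248·61 + 0.1288·60 + 0.1212·99 = 99.6628
  x_3 = 0.1027·44 + 0.1407·81 + 0.0379·52 + 1.0843·7 + 0.0887·61 + 0.1048·60 + 0.1041·99 = 47.4791
  x_4 = 0.0675·44 + 0.1295·81 + 0.0808·52 + 0.1325·7 + 1.0929·61 + 0.1543·60 + 0.1093·99 = 105.3384
  x_5 = 0.1275·44 + 0.1820·81 + 0.0687·52 + 0.1341·7 + 0.0858·61 + 1.1014·60 + 0.0824·99 = 104.3515
  x_6 = 0.1509·44 + 0.1497·81 + 0.1291·52 + 0.0764·7 + 0.1187·61 + 0.0726·60 + 1.0663·99 = 143.1791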